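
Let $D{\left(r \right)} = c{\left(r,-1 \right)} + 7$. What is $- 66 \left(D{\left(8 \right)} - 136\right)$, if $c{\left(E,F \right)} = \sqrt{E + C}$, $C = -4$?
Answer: $8382$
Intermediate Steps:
$c{\left(E,F \right)} = \sqrt{-4 + E}$ ($c{\left(E,F \right)} = \sqrt{E - 4} = \sqrt{-4 + E}$)
$D{\left(r \right)} = 7 + \sqrt{-4 + r}$ ($D{\left(r \right)} = \sqrt{-4 + r} + 7 = 7 + \sqrt{-4 + r}$)
$- 66 \left(D{\left(8 \right)} - 136\right) = - 66 \left(\left(7 + \sqrt{-4 + 8}\right) - 136\right) = - 66 \left(\left(7 + \sqrt{4}\right) - 136\right) = - 66 \left(\left(7 + 2\right) - 136\right) = - 66 \left(9 - 136\right) = \left(-66\right) \left(-127\right) = 8382$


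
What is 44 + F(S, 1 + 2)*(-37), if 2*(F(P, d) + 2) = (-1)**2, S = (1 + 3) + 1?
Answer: 199/2 ≈ 99.500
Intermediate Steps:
S = 5 (S = 4 + 1 = 5)
F(P, d) = -3/2 (F(P, d) = -2 + (1/2)*(-1)**2 = -2 + (1/2)*1 = -2 + 1/2 = -3/2)
44 + F(S, 1 + 2)*(-37) = 44 - 3/2*(-37) = 44 + 111/2 = 199/2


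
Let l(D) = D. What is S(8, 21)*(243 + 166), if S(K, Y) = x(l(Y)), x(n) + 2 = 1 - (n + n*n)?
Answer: -189367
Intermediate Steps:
x(n) = -1 - n - n² (x(n) = -2 + (1 - (n + n*n)) = -2 + (1 - (n + n²)) = -2 + (1 + (-n - n²)) = -2 + (1 - n - n²) = -1 - n - n²)
S(K, Y) = -1 - Y - Y²
S(8, 21)*(243 + 166) = (-1 - 1*21 - 1*21²)*(243 + 166) = (-1 - 21 - 1*441)*409 = (-1 - 21 - 441)*409 = -463*409 = -189367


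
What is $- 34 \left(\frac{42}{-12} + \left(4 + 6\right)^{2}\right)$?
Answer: $-3281$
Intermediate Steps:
$- 34 \left(\frac{42}{-12} + \left(4 + 6\right)^{2}\right) = - 34 \left(42 \left(- \frac{1}{12}\right) + 10^{2}\right) = - 34 \left(- \frac{7}{2} + 100\right) = \left(-34\right) \frac{193}{2} = -3281$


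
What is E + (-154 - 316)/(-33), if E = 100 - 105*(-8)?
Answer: 31490/33 ≈ 954.24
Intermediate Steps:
E = 940 (E = 100 + 840 = 940)
E + (-154 - 316)/(-33) = 940 + (-154 - 316)/(-33) = 940 - 1/33*(-470) = 940 + 470/33 = 31490/33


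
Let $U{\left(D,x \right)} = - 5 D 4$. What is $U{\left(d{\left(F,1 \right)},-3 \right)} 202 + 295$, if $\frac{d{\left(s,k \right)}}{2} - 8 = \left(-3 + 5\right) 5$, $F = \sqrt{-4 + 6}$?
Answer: $-145145$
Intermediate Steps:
$F = \sqrt{2} \approx 1.4142$
$d{\left(s,k \right)} = 36$ ($d{\left(s,k \right)} = 16 + 2 \left(-3 + 5\right) 5 = 16 + 2 \cdot 2 \cdot 5 = 16 + 2 \cdot 10 = 16 + 20 = 36$)
$U{\left(D,x \right)} = - 20 D$
$U{\left(d{\left(F,1 \right)},-3 \right)} 202 + 295 = \left(-20\right) 36 \cdot 202 + 295 = \left(-720\right) 202 + 295 = -145440 + 295 = -145145$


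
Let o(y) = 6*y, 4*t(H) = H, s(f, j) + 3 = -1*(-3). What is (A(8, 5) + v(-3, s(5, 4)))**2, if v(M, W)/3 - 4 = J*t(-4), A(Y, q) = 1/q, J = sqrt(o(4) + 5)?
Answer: 10246/25 - 366*sqrt(29)/5 ≈ 15.646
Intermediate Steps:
s(f, j) = 0 (s(f, j) = -3 - 1*(-3) = -3 + 3 = 0)
t(H) = H/4
J = sqrt(29) (J = sqrt(6*4 + 5) = sqrt(24 + 5) = sqrt(29) ≈ 5.3852)
v(M, W) = 12 - 3*sqrt(29) (v(M, W) = 12 + 3*(sqrt(29)*((1/4)*(-4))) = 12 + 3*(sqrt(29)*(-1)) = 12 + 3*(-sqrt(29)) = 12 - 3*sqrt(29))
(A(8, 5) + v(-3, s(5, 4)))**2 = (1/5 + (12 - 3*sqrt(29)))**2 = (61/5 - 3*sqrt(29))**2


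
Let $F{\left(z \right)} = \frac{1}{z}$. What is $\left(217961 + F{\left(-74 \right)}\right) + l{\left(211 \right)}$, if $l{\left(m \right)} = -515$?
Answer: $\frac{16091003}{74} \approx 2.1745 \cdot 10^{5}$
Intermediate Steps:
$\left(217961 + F{\left(-74 \right)}\right) + l{\left(211 \right)} = \left(217961 + \frac{1}{-74}\right) - 515 = \left(217961 - \frac{1}{74}\right) - 515 = \frac{16129113}{74} - 515 = \frac{16091003}{74}$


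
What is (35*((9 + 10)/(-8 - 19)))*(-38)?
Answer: 25270/27 ≈ 935.93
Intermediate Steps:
(35*((9 + 10)/(-8 - 19)))*(-38) = (35*(19/(-27)))*(-38) = (35*(19*(-1/27)))*(-38) = (35*(-19/27))*(-38) = -665/27*(-38) = 25270/27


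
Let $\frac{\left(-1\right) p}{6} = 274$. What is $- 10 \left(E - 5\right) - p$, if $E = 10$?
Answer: $1594$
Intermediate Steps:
$p = -1644$ ($p = \left(-6\right) 274 = -1644$)
$- 10 \left(E - 5\right) - p = - 10 \left(10 - 5\right) - -1644 = \left(-10\right) 5 + 1644 = -50 + 1644 = 1594$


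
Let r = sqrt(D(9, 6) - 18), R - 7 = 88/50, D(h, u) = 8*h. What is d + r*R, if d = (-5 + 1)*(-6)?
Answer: 24 + 657*sqrt(6)/25 ≈ 88.373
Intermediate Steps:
R = 219/25 (R = 7 + 88/50 = 7 + 88*(1/50) = 7 + 44/25 = 219/25 ≈ 8.7600)
d = 24 (d = -4*(-6) = 24)
r = 3*sqrt(6) (r = sqrt(8*9 - 18) = sqrt(72 - 18) = sqrt(54) = 3*sqrt(6) ≈ 7.3485)
d + r*R = 24 + (3*sqrt(6))*(219/25) = 24 + 657*sqrt(6)/25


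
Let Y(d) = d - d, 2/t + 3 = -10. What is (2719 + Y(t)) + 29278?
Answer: 31997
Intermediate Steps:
t = -2/13 (t = 2/(-3 - 10) = 2/(-13) = 2*(-1/13) = -2/13 ≈ -0.15385)
Y(d) = 0
(2719 + Y(t)) + 29278 = (2719 + 0) + 29278 = 2719 + 29278 = 31997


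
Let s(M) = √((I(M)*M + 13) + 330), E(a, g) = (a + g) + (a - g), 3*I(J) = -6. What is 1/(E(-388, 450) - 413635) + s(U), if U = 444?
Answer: -1/414411 + I*√545 ≈ -2.4131e-6 + 23.345*I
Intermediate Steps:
I(J) = -2 (I(J) = (⅓)*(-6) = -2)
E(a, g) = 2*a
s(M) = √(343 - 2*M) (s(M) = √((-2*M + 13) + 330) = √((13 - 2*M) + 330) = √(343 - 2*M))
1/(E(-388, 450) - 413635) + s(U) = 1/(2*(-388) - 413635) + √(343 - 2*444) = 1/(-776 - 413635) + √(343 - 888) = 1/(-414411) + √(-545) = -1/414411 + I*√545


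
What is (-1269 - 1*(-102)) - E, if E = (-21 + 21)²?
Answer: -1167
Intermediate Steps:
E = 0 (E = 0² = 0)
(-1269 - 1*(-102)) - E = (-1269 - 1*(-102)) - 1*0 = (-1269 + 102) + 0 = -1167 + 0 = -1167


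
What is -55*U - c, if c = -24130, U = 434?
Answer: 260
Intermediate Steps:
-55*U - c = -55*434 - 1*(-24130) = -23870 + 24130 = 260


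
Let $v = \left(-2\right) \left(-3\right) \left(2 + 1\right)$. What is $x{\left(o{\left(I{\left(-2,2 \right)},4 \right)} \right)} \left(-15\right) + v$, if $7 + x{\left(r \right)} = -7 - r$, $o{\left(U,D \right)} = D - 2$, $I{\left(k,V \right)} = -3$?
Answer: $258$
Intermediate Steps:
$v = 18$ ($v = 6 \cdot 3 = 18$)
$o{\left(U,D \right)} = -2 + D$
$x{\left(r \right)} = -14 - r$ ($x{\left(r \right)} = -7 - \left(7 + r\right) = -14 - r$)
$x{\left(o{\left(I{\left(-2,2 \right)},4 \right)} \right)} \left(-15\right) + v = \left(-14 - \left(-2 + 4\right)\right) \left(-15\right) + 18 = \left(-14 - 2\right) \left(-15\right) + 18 = \left(-16\right) \left(-15\right) + 18 = 240 + 18 = 258$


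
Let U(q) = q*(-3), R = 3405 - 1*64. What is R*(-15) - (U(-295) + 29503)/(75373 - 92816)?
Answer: -874125557/17443 ≈ -50113.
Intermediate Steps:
R = 3341 (R = 3405 - 64 = 3341)
U(q) = -3*q
R*(-15) - (U(-295) + 29503)/(75373 - 92816) = 3341*(-15) - (-3*(-295) + 29503)/(75373 - 92816) = -50115 - (885 + 29503)/(-17443) = -50115 - 30388*(-1)/17443 = -50115 - 1*(-30388/17443) = -50115 + 30388/17443 = -874125557/17443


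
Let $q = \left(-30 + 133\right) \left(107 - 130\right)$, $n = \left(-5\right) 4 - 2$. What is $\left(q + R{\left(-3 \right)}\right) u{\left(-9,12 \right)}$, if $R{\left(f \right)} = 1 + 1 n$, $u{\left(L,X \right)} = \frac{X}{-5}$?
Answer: $5736$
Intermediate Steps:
$u{\left(L,X \right)} = - \frac{X}{5}$ ($u{\left(L,X \right)} = X \left(- \frac{1}{5}\right) = - \frac{X}{5}$)
$n = -22$ ($n = -20 - 2 = -22$)
$q = -2369$ ($q = 103 \left(-23\right) = -2369$)
$R{\left(f \right)} = -21$ ($R{\left(f \right)} = 1 + 1 \left(-22\right) = 1 - 22 = -21$)
$\left(q + R{\left(-3 \right)}\right) u{\left(-9,12 \right)} = \left(-2369 - 21\right) \left(\left(- \frac{1}{5}\right) 12\right) = \left(-2390\right) \left(- \frac{12}{5}\right) = 5736$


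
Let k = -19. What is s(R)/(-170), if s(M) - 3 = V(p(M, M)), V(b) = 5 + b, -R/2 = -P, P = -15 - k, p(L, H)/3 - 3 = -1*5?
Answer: -1/85 ≈ -0.011765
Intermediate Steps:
p(L, H) = -6 (p(L, H) = 9 + 3*(-1*5) = 9 + 3*(-5) = 9 - 15 = -6)
P = 4 (P = -15 - 1*(-19) = -15 + 19 = 4)
R = 8 (R = -(-2)*4 = -2*(-4) = 8)
s(M) = 2 (s(M) = 3 + (5 - 6) = 3 - 1 = 2)
s(R)/(-170) = 2/(-170) = 2*(-1/170) = -1/85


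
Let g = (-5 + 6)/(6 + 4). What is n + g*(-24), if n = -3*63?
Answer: -957/5 ≈ -191.40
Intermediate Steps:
g = ⅒ (g = 1/10 = 1*(⅒) = ⅒ ≈ 0.10000)
n = -189
n + g*(-24) = -189 + (⅒)*(-24) = -189 - 12/5 = -957/5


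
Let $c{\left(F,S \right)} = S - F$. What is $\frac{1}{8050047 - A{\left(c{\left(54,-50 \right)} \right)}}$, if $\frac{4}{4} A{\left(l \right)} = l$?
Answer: $\frac{1}{8050151} \approx 1.2422 \cdot 10^{-7}$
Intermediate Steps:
$A{\left(l \right)} = l$
$\frac{1}{8050047 - A{\left(c{\left(54,-50 \right)} \right)}} = \frac{1}{8050047 - \left(-50 - 54\right)} = \frac{1}{8050047 - -104} = \frac{1}{8050047 + 104} = \frac{1}{8050151}$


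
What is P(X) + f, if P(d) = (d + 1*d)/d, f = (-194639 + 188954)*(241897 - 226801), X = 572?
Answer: -85820758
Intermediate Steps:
f = -85820760 (f = -5685*15096 = -85820760)
P(d) = 2 (P(d) = (d + d)/d = (2*d)/d = 2)
P(X) + f = 2 - 85820760 = -85820758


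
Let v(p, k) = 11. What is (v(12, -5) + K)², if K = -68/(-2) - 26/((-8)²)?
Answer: 2036329/1024 ≈ 1988.6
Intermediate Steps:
K = 1075/32 (K = -68*(-½) - 26/64 = 34 - 26*1/64 = 34 - 13/32 = 1075/32 ≈ 33.594)
(v(12, -5) + K)² = (11 + 1075/32)² = (1427/32)² = 2036329/1024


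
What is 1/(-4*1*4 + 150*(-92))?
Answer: -1/13816 ≈ -7.2380e-5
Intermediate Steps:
1/(-4*1*4 + 150*(-92)) = 1/(-4*4 - 13800) = 1/(-16 - 13800) = 1/(-13816) = -1/13816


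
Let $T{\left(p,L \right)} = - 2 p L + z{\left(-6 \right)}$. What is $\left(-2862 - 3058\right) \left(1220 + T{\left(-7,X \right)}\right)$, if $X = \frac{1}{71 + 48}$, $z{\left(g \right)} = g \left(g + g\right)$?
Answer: $- \frac{130038720}{17} \approx -7.6493 \cdot 10^{6}$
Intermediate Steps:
$z{\left(g \right)} = 2 g^{2}$ ($z{\left(g \right)} = g 2 g = 2 g^{2}$)
$X = \frac{1}{119} \approx 0.0084034$
$T{\left(p,L \right)} = 72 - 2 L p$ ($T{\left(p,L \right)} = - 2 p L + 2 \left(-6\right)^{2} = - 2 L p + 2 \cdot 36 = - 2 L p + 72 = 72 - 2 L p$)
$\left(-2862 - 3058\right) \left(1220 + T{\left(-7,X \right)}\right) = \left(-2862 - 3058\right) \left(1220 + \left(72 - \frac{2}{119} \left(-7\right)\right)\right) = - 5920 \left(1220 + \left(72 + \frac{2}{17}\right)\right) = - 5920 \left(1220 + \frac{1226}{17}\right) = \left(-5920\right) \frac{21966}{17} = - \frac{130038720}{17}$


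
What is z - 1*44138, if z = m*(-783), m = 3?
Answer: -46487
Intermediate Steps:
z = -2349 (z = 3*(-783) = -2349)
z - 1*44138 = -2349 - 1*44138 = -2349 - 44138 = -46487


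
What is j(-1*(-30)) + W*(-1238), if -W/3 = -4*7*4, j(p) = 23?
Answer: -415945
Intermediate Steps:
W = 336 (W = -3*(-4*7)*4 = -(-84)*4 = -3*(-112) = 336)
j(-1*(-30)) + W*(-1238) = 23 + 336*(-1238) = 23 - 415968 = -415945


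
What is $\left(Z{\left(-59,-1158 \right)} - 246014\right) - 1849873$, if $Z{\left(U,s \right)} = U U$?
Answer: $-2092406$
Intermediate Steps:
$Z{\left(U,s \right)} = U^{2}$
$\left(Z{\left(-59,-1158 \right)} - 246014\right) - 1849873 = \left(\left(-59\right)^{2} - 246014\right) - 1849873 = \left(3481 - 246014\right) - 1849873 = -242533 - 1849873 = -2092406$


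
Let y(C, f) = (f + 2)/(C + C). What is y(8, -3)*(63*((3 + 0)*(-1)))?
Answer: 189/16 ≈ 11.813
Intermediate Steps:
y(C, f) = (2 + f)/(2*C) (y(C, f) = (2 + f)/((2*C)) = (2 + f)*(1/(2*C)) = (2 + f)/(2*C))
y(8, -3)*(63*((3 + 0)*(-1))) = ((½)*(2 - 3)/8)*(63*((3 + 0)*(-1))) = ((½)*(⅛)*(-1))*(63*(3*(-1))) = -63*(-3)/16 = -1/16*(-189) = 189/16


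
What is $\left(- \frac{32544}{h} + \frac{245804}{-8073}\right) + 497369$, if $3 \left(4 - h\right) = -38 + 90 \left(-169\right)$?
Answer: $\frac{1178237067047}{2369115} \approx 4.9733 \cdot 10^{5}$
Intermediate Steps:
$h = \frac{15260}{3}$ ($h = 4 - \frac{-38 + 90 \left(-169\right)}{3} = 4 - \frac{-38 - 15210}{3} = 4 - - \frac{15248}{3} = 4 + \frac{15248}{3} = \frac{15260}{3} \approx 5086.7$)
$\left(- \frac{32544}{h} + \frac{245804}{-8073}\right) + 497369 = \left(- \frac{32544}{\frac{15260}{3}} + \frac{245804}{-8073}\right) + 497369 = \left(\left(-32544\right) \frac{3}{15260} + 245804 \left(- \frac{1}{8073}\right)\right) + 497369 = \left(- \frac{24408}{3815} - \frac{18908}{621}\right) + 497369 = - \frac{87291388}{2369115} + 497369 = \frac{1178237067047}{2369115}$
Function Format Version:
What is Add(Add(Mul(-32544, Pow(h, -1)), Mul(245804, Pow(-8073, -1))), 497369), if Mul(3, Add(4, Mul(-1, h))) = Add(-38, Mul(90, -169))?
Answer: Rational(1178237067047, 2369115) ≈ 4.9733e+5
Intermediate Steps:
h = Rational(15260, 3) (h = Add(4, Mul(Rational(-1, 3), Add(-38, Mul(90, -169)))) = Add(4, Mul(Rational(-1, 3), Add(-38, -15210))) = Add(4, Mul(Rational(-1, 3), -15248)) = Add(4, Rational(15248, 3)) = Rational(15260, 3) ≈ 5086.7)
Add(Add(Mul(-32544, Pow(h, -1)), Mul(245804, Pow(-8073, -1))), 497369) = Add(Add(Mul(-32544, Pow(Rational(15260, 3), -1)), Mul(245804, Pow(-8073, -1))), 497369) = Add(Add(Mul(-32544, Rational(3, 15260)), Mul(245804, Rational(-1, 8073))), 497369) = Add(Add(Rational(-24408, 3815), Rational(-18908, 621)), 497369) = Add(Rational(-87291388, 2369115), 497369) = Rational(1178237067047, 2369115)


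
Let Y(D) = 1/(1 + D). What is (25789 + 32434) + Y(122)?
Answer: 7161430/123 ≈ 58223.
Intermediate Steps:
(25789 + 32434) + Y(122) = (25789 + 32434) + 1/(1 + 122) = 58223 + 1/123 = 7161430/123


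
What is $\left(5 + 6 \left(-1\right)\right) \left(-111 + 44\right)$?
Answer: $67$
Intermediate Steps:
$\left(5 + 6 \left(-1\right)\right) \left(-111 + 44\right) = \left(5 - 6\right) \left(-67\right) = \left(-1\right) \left(-67\right) = 67$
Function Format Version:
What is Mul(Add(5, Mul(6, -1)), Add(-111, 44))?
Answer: 67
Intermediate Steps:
Mul(Add(5, Mul(6, -1)), Add(-111, 44)) = Mul(Add(5, -6), -67) = Mul(-1, -67) = 67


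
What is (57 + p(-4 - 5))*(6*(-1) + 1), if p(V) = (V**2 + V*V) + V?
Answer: -1050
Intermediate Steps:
p(V) = V + 2*V**2 (p(V) = (V**2 + V**2) + V = 2*V**2 + V = V + 2*V**2)
(57 + p(-4 - 5))*(6*(-1) + 1) = (57 + (-4 - 5)*(1 + 2*(-4 - 5)))*(6*(-1) + 1) = (57 - 9*(1 + 2*(-9)))*(-6 + 1) = (57 - 9*(1 - 18))*(-5) = (57 - 9*(-17))*(-5) = (57 + 153)*(-5) = 210*(-5) = -1050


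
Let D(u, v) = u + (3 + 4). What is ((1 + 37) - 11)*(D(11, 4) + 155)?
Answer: 4671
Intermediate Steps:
D(u, v) = 7 + u (D(u, v) = u + 7 = 7 + u)
((1 + 37) - 11)*(D(11, 4) + 155) = ((1 + 37) - 11)*((7 + 11) + 155) = (38 - 11)*(18 + 155) = 27*173 = 4671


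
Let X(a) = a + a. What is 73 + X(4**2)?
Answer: 105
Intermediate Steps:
X(a) = 2*a
73 + X(4**2) = 73 + 2*4**2 = 73 + 2*16 = 73 + 32 = 105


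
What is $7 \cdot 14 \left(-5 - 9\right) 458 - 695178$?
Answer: $-1323554$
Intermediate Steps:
$7 \cdot 14 \left(-5 - 9\right) 458 - 695178 = 98 \left(-5 - 9\right) 458 - 695178 = 98 \left(-14\right) 458 - 695178 = \left(-1372\right) 458 - 695178 = -628376 - 695178 = -1323554$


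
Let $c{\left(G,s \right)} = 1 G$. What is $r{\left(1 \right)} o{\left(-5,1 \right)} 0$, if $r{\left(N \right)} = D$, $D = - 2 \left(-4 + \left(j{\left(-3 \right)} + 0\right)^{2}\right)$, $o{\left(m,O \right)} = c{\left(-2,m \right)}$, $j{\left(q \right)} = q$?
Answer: $0$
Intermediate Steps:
$c{\left(G,s \right)} = G$
$o{\left(m,O \right)} = -2$
$D = -10$ ($D = - 2 \left(-4 + \left(-3 + 0\right)^{2}\right) = - 2 \left(-4 + \left(-3\right)^{2}\right) = - 2 \left(-4 + 9\right) = \left(-2\right) 5 = -10$)
$r{\left(N \right)} = -10$
$r{\left(1 \right)} o{\left(-5,1 \right)} 0 = \left(-10\right) \left(-2\right) 0 = 20 \cdot 0 = 0$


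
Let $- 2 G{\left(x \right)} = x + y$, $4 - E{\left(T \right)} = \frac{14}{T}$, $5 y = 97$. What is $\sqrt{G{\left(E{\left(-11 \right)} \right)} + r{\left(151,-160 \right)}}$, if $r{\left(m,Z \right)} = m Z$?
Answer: $\frac{i \sqrt{292485270}}{110} \approx 155.47 i$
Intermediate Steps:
$y = \frac{97}{5}$ ($y = \frac{1}{5} \cdot 97 = \frac{97}{5} \approx 19.4$)
$E{\left(T \right)} = 4 - \frac{14}{T}$
$r{\left(m,Z \right)} = Z m$
$G{\left(x \right)} = - \frac{97}{10} - \frac{x}{2}$ ($G{\left(x \right)} = - \frac{x + \frac{97}{5}}{2} = - \frac{\frac{97}{5} + x}{2} = - \frac{97}{10} - \frac{x}{2}$)
$\sqrt{G{\left(E{\left(-11 \right)} \right)} + r{\left(151,-160 \right)}} = \sqrt{\left(- \frac{97}{10} - \frac{4 - \frac{14}{-11}}{2}\right) - 24160} = \sqrt{\left(- \frac{97}{10} - \frac{4 - - \frac{14}{11}}{2}\right) - 24160} = \sqrt{\left(- \frac{97}{10} - \frac{4 + \frac{14}{11}}{2}\right) - 24160} = \sqrt{\left(- \frac{97}{10} - \frac{29}{11}\right) - 24160} = \sqrt{- \frac{1357}{110} - 24160} = \sqrt{- \frac{2658957}{110}} = \frac{i \sqrt{292485270}}{110}$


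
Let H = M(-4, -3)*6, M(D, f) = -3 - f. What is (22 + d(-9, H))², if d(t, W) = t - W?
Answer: 169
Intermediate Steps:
H = 0 (H = (-3 - 1*(-3))*6 = (-3 + 3)*6 = 0*6 = 0)
(22 + d(-9, H))² = (22 + (-9 - 1*0))² = (22 + (-9 + 0))² = (22 - 9)² = 13² = 169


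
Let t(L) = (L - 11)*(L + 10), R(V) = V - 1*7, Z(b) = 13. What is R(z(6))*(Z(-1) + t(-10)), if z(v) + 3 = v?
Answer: -52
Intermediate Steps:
z(v) = -3 + v
R(V) = -7 + V (R(V) = V - 7 = -7 + V)
t(L) = (-11 + L)*(10 + L)
R(z(6))*(Z(-1) + t(-10)) = (-7 + (-3 + 6))*(13 + (-110 + (-10)**2 - 1*(-10))) = (-7 + 3)*(13 + (-110 + 100 + 10)) = -4*(13 + 0) = -4*13 = -52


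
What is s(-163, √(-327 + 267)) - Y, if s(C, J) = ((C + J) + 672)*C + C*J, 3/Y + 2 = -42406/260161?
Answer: -15562357831/187576 - 652*I*√15 ≈ -82966.0 - 2525.2*I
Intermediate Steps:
Y = -260161/187576 (Y = 3/(-2 - 42406/260161) = 3/(-562728/260161) = 3*(-260161/562728) = -260161/187576 ≈ -1.3870)
s(C, J) = C*J + C*(672 + C + J) (s(C, J) = (672 + C + J)*C + C*J = C*(672 + C + J) + C*J = C*J + C*(672 + C + J))
s(-163, √(-327 + 267)) - Y = -163*(672 - 163 + 2*√(-327 + 267)) - 1*(-260161/187576) = -163*(672 - 163 + 2*√(-60)) + 260161/187576 = -163*(672 - 163 + 2*(2*I*√15)) + 260161/187576 = -163*(672 - 163 + 4*I*√15) + 260161/187576 = -163*(509 + 4*I*√15) + 260161/187576 = (-82967 - 652*I*√15) + 260161/187576 = -15562357831/187576 - 652*I*√15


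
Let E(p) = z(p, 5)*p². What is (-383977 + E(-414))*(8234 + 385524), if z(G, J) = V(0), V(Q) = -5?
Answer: -488636746406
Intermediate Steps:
z(G, J) = -5
E(p) = -5*p²
(-383977 + E(-414))*(8234 + 385524) = (-383977 - 5*(-414)²)*(8234 + 385524) = (-383977 - 5*171396)*393758 = (-383977 - 856980)*393758 = -1240957*393758 = -488636746406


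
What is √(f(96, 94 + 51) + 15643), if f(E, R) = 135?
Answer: 7*√322 ≈ 125.61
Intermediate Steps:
√(f(96, 94 + 51) + 15643) = √(135 + 15643) = √15778 = 7*√322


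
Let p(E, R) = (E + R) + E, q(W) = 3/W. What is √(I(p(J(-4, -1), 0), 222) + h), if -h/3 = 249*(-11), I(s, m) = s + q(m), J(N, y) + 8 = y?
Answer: √44897798/74 ≈ 90.548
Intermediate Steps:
J(N, y) = -8 + y
p(E, R) = R + 2*E
I(s, m) = s + 3/m
h = 8217 (h = -747*(-11) = -3*(-2739) = 8217)
√(I(p(J(-4, -1), 0), 222) + h) = √(((0 + 2*(-8 - 1)) + 3/222) + 8217) = √(((0 + 2*(-9)) + 3*(1/222)) + 8217) = √(((0 - 18) + 1/74) + 8217) = √((-18 + 1/74) + 8217) = √(-1331/74 + 8217) = √(606727/74) = √44897798/74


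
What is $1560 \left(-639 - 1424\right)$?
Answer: $-3218280$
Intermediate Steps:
$1560 \left(-639 - 1424\right) = 1560 \left(-2063\right) = -3218280$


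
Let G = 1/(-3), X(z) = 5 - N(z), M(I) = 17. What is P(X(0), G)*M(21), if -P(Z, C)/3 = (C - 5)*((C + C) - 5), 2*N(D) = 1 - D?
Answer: -4624/3 ≈ -1541.3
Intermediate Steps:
N(D) = ½ - D/2 (N(D) = (1 - D)/2 = ½ - D/2)
X(z) = 9/2 + z/2 (X(z) = 5 - (½ - z/2) = 5 + (-½ + z/2) = 9/2 + z/2)
G = -⅓ ≈ -0.33333
P(Z, C) = -3*(-5 + C)*(-5 + 2*C) (P(Z, C) = -3*(C - 5)*((C + C) - 5) = -3*(-5 + C)*(2*C - 5) = -3*(-5 + C)*(-5 + 2*C))
P(X(0), G)*M(21) = (-75 - 6*(-⅓)² + 45*(-⅓))*17 = (-75 - 6*⅑ - 15)*17 = (-75 - ⅔ - 15)*17 = -272/3*17 = -4624/3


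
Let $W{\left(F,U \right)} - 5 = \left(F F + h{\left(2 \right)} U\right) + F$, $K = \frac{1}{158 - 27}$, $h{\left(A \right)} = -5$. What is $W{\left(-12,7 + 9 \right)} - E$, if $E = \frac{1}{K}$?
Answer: $-74$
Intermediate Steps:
$K = \frac{1}{131} \approx 0.0076336$
$E = 131$ ($E = \frac{1}{\frac{1}{131}} = 131$)
$W{\left(F,U \right)} = 5 + F + F^{2} - 5 U$ ($W{\left(F,U \right)} = 5 + \left(\left(F F - 5 U\right) + F\right) = 5 + \left(\left(F^{2} - 5 U\right) + F\right) = 5 + \left(F + F^{2} - 5 U\right) = 5 + F + F^{2} - 5 U$)
$W{\left(-12,7 + 9 \right)} - E = \left(5 - 12 + \left(-12\right)^{2} - 5 \left(7 + 9\right)\right) - 131 = \left(5 - 12 + 144 - 80\right) - 131 = 57 - 131 = -74$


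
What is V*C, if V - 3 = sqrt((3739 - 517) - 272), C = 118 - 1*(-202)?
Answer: 960 + 1600*sqrt(118) ≈ 18340.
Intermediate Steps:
C = 320 (C = 118 + 202 = 320)
V = 3 + 5*sqrt(118) (V = 3 + sqrt((3739 - 517) - 272) = 3 + sqrt(3222 - 272) = 3 + sqrt(2950) = 3 + 5*sqrt(118) ≈ 57.314)
V*C = (3 + 5*sqrt(118))*320 = 960 + 1600*sqrt(118)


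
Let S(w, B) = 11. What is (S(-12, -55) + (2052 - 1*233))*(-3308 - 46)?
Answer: -6137820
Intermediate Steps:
(S(-12, -55) + (2052 - 1*233))*(-3308 - 46) = (11 + (2052 - 1*233))*(-3308 - 46) = (11 + (2052 - 233))*(-3354) = (11 + 1819)*(-3354) = 1830*(-3354) = -6137820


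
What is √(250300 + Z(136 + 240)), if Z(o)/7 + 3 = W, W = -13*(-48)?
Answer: √254647 ≈ 504.63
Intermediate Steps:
W = 624
Z(o) = 4347 (Z(o) = -21 + 7*624 = -21 + 4368 = 4347)
√(250300 + Z(136 + 240)) = √(250300 + 4347) = √254647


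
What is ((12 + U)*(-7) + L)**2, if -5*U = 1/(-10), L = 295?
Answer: 111154849/2500 ≈ 44462.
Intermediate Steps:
U = 1/50 (U = -1/5/(-10) = -1/5*(-1/10) = 1/50 ≈ 0.020000)
((12 + U)*(-7) + L)**2 = ((12 + 1/50)*(-7) + 295)**2 = ((601/50)*(-7) + 295)**2 = (-4207/50 + 295)**2 = (10543/50)**2 = 111154849/2500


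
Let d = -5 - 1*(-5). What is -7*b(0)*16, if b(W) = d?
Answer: 0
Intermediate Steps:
d = 0 (d = -5 + 5 = 0)
b(W) = 0
-7*b(0)*16 = -7*0*16 = 0*16 = 0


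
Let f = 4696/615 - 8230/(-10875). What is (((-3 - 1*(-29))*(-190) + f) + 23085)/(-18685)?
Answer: -1618828781/1666234875 ≈ -0.97155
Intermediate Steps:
f = 748406/89175 (f = 4696*(1/615) - 8230*(-1/10875) = 4696/615 + 1646/2175 = 748406/89175 ≈ 8.3925)
(((-3 - 1*(-29))*(-190) + f) + 23085)/(-18685) = (((-3 - 1*(-29))*(-190) + 748406/89175) + 23085)/(-18685) = (((-3 + 29)*(-190) + 748406/89175) + 23085)*(-1/18685) = ((26*(-190) + 748406/89175) + 23085)*(-1/18685) = ((-4940 + 748406/89175) + 23085)*(-1/18685) = (-439776094/89175 + 23085)*(-1/18685) = (1618828781/89175)*(-1/18685) = -1618828781/1666234875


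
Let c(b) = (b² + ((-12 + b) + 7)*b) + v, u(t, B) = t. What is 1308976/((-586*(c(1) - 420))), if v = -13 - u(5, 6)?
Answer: 654488/129213 ≈ 5.0652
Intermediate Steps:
v = -18 (v = -13 - 1*5 = -13 - 5 = -18)
c(b) = -18 + b² + b*(-5 + b) (c(b) = (b² + ((-12 + b) + 7)*b) - 18 = (b² + (-5 + b)*b) - 18 = (b² + b*(-5 + b)) - 18 = -18 + b² + b*(-5 + b))
1308976/((-586*(c(1) - 420))) = 1308976/((-586*((-18 - 5*1 + 2*1²) - 420))) = 1308976/((-586*((-18 - 5 + 2*1) - 420))) = 1308976/((-586*((-18 - 5 + 2) - 420))) = 1308976/((-586*(-21 - 420))) = 1308976/((-586*(-441))) = 1308976/258426 = 1308976*(1/258426) = 654488/129213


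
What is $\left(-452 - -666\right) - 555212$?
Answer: $-554998$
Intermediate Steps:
$\left(-452 - -666\right) - 555212 = \left(-452 + 666\right) - 555212 = 214 - 555212 = -554998$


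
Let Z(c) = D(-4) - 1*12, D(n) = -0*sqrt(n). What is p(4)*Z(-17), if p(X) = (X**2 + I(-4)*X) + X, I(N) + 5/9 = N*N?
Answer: -2944/3 ≈ -981.33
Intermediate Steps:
I(N) = -5/9 + N**2 (I(N) = -5/9 + N*N = -5/9 + N**2)
D(n) = 0 (D(n) = -1*0 = 0)
p(X) = X**2 + 148*X/9 (p(X) = (X**2 + (-5/9 + (-4)**2)*X) + X = (X**2 + (-5/9 + 16)*X) + X = (X**2 + 139*X/9) + X = X**2 + 148*X/9)
Z(c) = -12 (Z(c) = 0 - 1*12 = 0 - 12 = -12)
p(4)*Z(-17) = ((1/9)*4*(148 + 9*4))*(-12) = ((1/9)*4*(148 + 36))*(-12) = ((1/9)*4*184)*(-12) = (736/9)*(-12) = -2944/3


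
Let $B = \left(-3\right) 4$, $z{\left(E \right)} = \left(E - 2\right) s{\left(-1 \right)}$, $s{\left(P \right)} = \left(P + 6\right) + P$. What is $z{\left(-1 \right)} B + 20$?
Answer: $164$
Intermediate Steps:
$s{\left(P \right)} = 6 + 2 P$ ($s{\left(P \right)} = \left(6 + P\right) + P = 6 + 2 P$)
$z{\left(E \right)} = -8 + 4 E$ ($z{\left(E \right)} = \left(E - 2\right) \left(6 + 2 \left(-1\right)\right) = \left(-2 + E\right) \left(6 - 2\right) = \left(-2 + E\right) 4 = -8 + 4 E$)
$B = -12$
$z{\left(-1 \right)} B + 20 = \left(-8 + 4 \left(-1\right)\right) \left(-12\right) + 20 = \left(-8 - 4\right) \left(-12\right) + 20 = \left(-12\right) \left(-12\right) + 20 = 144 + 20 = 164$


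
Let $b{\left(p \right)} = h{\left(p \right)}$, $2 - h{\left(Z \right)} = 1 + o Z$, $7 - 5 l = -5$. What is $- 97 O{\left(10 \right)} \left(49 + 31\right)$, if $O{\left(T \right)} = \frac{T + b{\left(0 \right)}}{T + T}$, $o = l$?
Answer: $-4268$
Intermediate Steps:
$l = \frac{12}{5}$ ($l = \frac{7}{5} - -1 = \frac{7}{5} + 1 = \frac{12}{5} \approx 2.4$)
$o = \frac{12}{5} \approx 2.4$
$h{\left(Z \right)} = 1 - \frac{12 Z}{5}$ ($h{\left(Z \right)} = 2 - \left(1 + \frac{12 Z}{5}\right) = 1 - \frac{12 Z}{5}$)
$b{\left(p \right)} = 1 - \frac{12 p}{5}$
$O{\left(T \right)} = \frac{1 + T}{2 T}$ ($O{\left(T \right)} = \frac{T + \left(1 - 0\right)}{T + T} = \frac{T + \left(1 + 0\right)}{2 T} = \left(T + 1\right) \frac{1}{2 T} = \left(1 + T\right) \frac{1}{2 T} = \frac{1 + T}{2 T}$)
$- 97 O{\left(10 \right)} \left(49 + 31\right) = - 97 \frac{1 + 10}{2 \cdot 10} \left(49 + 31\right) = - 97 \cdot \frac{1}{2} \cdot \frac{1}{10} \cdot 11 \cdot 80 = \left(-97\right) \frac{11}{20} \cdot 80 = \left(- \frac{1067}{20}\right) 80 = -4268$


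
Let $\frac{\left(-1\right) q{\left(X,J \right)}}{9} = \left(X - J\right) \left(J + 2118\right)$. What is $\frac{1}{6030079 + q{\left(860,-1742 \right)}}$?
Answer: $- \frac{1}{2775089} \approx -3.6035 \cdot 10^{-7}$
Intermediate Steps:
$q{\left(X,J \right)} = - 9 \left(2118 + J\right) \left(X - J\right)$ ($q{\left(X,J \right)} = - 9 \left(X - J\right) \left(J + 2118\right) = - 9 \left(X - J\right) \left(2118 + J\right) = - 9 \left(2118 + J\right) \left(X - J\right)$)
$\frac{1}{6030079 + q{\left(860,-1742 \right)}} = \frac{1}{6030079 + \left(\left(-19062\right) 860 + 9 \left(-1742\right)^{2} + 19062 \left(-1742\right) - \left(-15678\right) 860\right)} = \frac{1}{6030079 + \left(-16393320 + 9 \cdot 3034564 - 33206004 + 13483080\right)} = \frac{1}{6030079 + \left(-16393320 + 27311076 - 33206004 + 13483080\right)} = \frac{1}{6030079 - 8805168} = \frac{1}{-2775089} = - \frac{1}{2775089}$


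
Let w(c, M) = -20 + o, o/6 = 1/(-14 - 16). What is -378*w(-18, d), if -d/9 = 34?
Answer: 38178/5 ≈ 7635.6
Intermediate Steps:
o = -1/5 (o = 6/(-14 - 16) = 6/(-30) = 6*(-1/30) = -1/5 ≈ -0.20000)
d = -306 (d = -9*34 = -306)
w(c, M) = -101/5 (w(c, M) = -20 - 1/5 = -101/5)
-378*w(-18, d) = -378*(-101/5) = 38178/5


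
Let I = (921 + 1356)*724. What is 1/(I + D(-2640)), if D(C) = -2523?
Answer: 1/1646025 ≈ 6.0752e-7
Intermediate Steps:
I = 1648548 (I = 2277*724 = 1648548)
1/(I + D(-2640)) = 1/(1648548 - 2523) = 1/1646025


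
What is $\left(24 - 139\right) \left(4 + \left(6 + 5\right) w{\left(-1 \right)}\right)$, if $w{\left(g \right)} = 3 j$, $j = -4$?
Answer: $14720$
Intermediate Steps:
$w{\left(g \right)} = -12$ ($w{\left(g \right)} = 3 \left(-4\right) = -12$)
$\left(24 - 139\right) \left(4 + \left(6 + 5\right) w{\left(-1 \right)}\right) = \left(24 - 139\right) \left(4 + \left(6 + 5\right) \left(-12\right)\right) = - 115 \left(4 + 11 \left(-12\right)\right) = - 115 \left(4 - 132\right) = \left(-115\right) \left(-128\right) = 14720$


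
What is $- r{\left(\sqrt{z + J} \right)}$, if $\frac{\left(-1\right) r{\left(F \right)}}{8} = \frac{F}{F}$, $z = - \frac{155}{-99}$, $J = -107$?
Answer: $8$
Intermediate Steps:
$z = \frac{155}{99}$ ($z = \left(-155\right) \left(- \frac{1}{99}\right) = \frac{155}{99} \approx 1.5657$)
$r{\left(F \right)} = -8$ ($r{\left(F \right)} = - 8 \frac{F}{F} = \left(-8\right) 1 = -8$)
$- r{\left(\sqrt{z + J} \right)} = \left(-1\right) \left(-8\right) = 8$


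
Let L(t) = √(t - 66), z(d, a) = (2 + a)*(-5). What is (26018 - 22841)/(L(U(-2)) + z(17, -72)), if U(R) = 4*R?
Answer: 185325/20429 - 1059*I*√74/40858 ≈ 9.0717 - 0.22296*I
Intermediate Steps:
z(d, a) = -10 - 5*a
L(t) = √(-66 + t)
(26018 - 22841)/(L(U(-2)) + z(17, -72)) = (26018 - 22841)/(√(-66 + 4*(-2)) + (-10 - 5*(-72))) = 3177/(√(-66 - 8) + (-10 + 360)) = 3177/(√(-74) + 350) = 3177/(I*√74 + 350) = 3177/(350 + I*√74)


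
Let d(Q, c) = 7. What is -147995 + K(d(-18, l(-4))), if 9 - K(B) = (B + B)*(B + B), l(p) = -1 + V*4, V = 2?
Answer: -148182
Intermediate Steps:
l(p) = 7 (l(p) = -1 + 2*4 = -1 + 8 = 7)
K(B) = 9 - 4*B**2 (K(B) = 9 - (B + B)*(B + B) = 9 - 2*B*2*B = 9 - 4*B**2)
-147995 + K(d(-18, l(-4))) = -147995 + (9 - 4*7**2) = -147995 + (9 - 4*49) = -147995 + (9 - 196) = -147995 - 187 = -148182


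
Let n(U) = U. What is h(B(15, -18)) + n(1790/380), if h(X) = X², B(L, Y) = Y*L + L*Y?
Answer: 11080979/38 ≈ 2.9160e+5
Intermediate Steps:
B(L, Y) = 2*L*Y (B(L, Y) = L*Y + L*Y = 2*L*Y)
h(B(15, -18)) + n(1790/380) = (2*15*(-18))² + 1790/380 = (-540)² + 1790*(1/380) = 291600 + 179/38 = 11080979/38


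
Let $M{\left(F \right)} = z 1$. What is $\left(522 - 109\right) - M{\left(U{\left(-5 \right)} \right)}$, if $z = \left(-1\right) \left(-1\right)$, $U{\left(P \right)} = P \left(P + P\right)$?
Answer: $412$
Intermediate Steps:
$U{\left(P \right)} = 2 P^{2}$ ($U{\left(P \right)} = P 2 P = 2 P^{2}$)
$z = 1$
$M{\left(F \right)} = 1$ ($M{\left(F \right)} = 1 \cdot 1 = 1$)
$\left(522 - 109\right) - M{\left(U{\left(-5 \right)} \right)} = \left(522 - 109\right) - 1 = 413 - 1 = 412$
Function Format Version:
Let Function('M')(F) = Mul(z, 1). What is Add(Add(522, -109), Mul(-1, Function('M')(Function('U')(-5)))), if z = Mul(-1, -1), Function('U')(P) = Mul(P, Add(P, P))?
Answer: 412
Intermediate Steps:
Function('U')(P) = Mul(2, Pow(P, 2)) (Function('U')(P) = Mul(P, Mul(2, P)) = Mul(2, Pow(P, 2)))
z = 1
Function('M')(F) = 1 (Function('M')(F) = Mul(1, 1) = 1)
Add(Add(522, -109), Mul(-1, Function('M')(Function('U')(-5)))) = Add(Add(522, -109), Mul(-1, 1)) = Add(413, -1) = 412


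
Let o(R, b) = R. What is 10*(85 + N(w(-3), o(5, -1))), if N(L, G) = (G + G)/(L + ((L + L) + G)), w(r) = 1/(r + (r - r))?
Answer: 875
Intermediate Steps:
w(r) = 1/r (w(r) = 1/(r + 0) = 1/r)
N(L, G) = 2*G/(G + 3*L) (N(L, G) = (2*G)/(L + (2*L + G)) = (2*G)/(L + (G + 2*L)) = (2*G)/(G + 3*L) = 2*G/(G + 3*L))
10*(85 + N(w(-3), o(5, -1))) = 10*(85 + 2*5/(5 + 3/(-3))) = 10*(85 + 2*5/(5 + 3*(-⅓))) = 10*(85 + 2*5/(5 - 1)) = 10*(85 + 2*5/4) = 10*(85 + 2*5*(¼)) = 10*(85 + 5/2) = 10*(175/2) = 875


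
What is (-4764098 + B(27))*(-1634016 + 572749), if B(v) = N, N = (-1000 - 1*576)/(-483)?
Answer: 2442036663659386/483 ≈ 5.0560e+12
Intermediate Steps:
N = 1576/483 (N = (-1000 - 576)*(-1/483) = -1576*(-1/483) = 1576/483 ≈ 3.2629)
B(v) = 1576/483
(-4764098 + B(27))*(-1634016 + 572749) = (-4764098 + 1576/483)*(-1634016 + 572749) = -2301057758/483*(-1061267) = 2442036663659386/483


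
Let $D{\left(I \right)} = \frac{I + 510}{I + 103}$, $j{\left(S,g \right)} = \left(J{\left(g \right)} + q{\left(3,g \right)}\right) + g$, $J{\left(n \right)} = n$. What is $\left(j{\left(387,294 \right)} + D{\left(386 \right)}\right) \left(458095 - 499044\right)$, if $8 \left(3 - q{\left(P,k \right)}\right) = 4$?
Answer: $- \frac{23721796649}{978} \approx -2.4255 \cdot 10^{7}$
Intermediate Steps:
$q{\left(P,k \right)} = \frac{5}{2}$ ($q{\left(P,k \right)} = 3 - \frac{1}{2} = \frac{5}{2}$)
$j{\left(S,g \right)} = \frac{5}{2} + 2 g$ ($j{\left(S,g \right)} = \left(g + \frac{5}{2}\right) + g = \left(\frac{5}{2} + g\right) + g = \frac{5}{2} + 2 g$)
$D{\left(I \right)} = \frac{510 + I}{103 + I}$
$\left(j{\left(387,294 \right)} + D{\left(386 \right)}\right) \left(458095 - 499044\right) = \left(\left(\frac{5}{2} + 2 \cdot 294\right) + \frac{510 + 386}{103 + 386}\right) \left(458095 - 499044\right) = \left(\left(\frac{5}{2} + 588\right) + \frac{1}{489} \cdot 896\right) \left(-40949\right) = \left(\frac{1181}{2} + \frac{1}{489} \cdot 896\right) \left(-40949\right) = \left(\frac{1181}{2} + \frac{896}{489}\right) \left(-40949\right) = \frac{579301}{978} \left(-40949\right) = - \frac{23721796649}{978}$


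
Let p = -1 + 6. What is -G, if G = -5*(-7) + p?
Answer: -40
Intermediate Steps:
p = 5
G = 40 (G = -5*(-7) + 5 = 35 + 5 = 40)
-G = -1*40 = -40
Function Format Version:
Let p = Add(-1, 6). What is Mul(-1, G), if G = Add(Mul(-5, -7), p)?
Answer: -40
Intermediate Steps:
p = 5
G = 40 (G = Add(Mul(-5, -7), 5) = Add(35, 5) = 40)
Mul(-1, G) = Mul(-1, 40) = -40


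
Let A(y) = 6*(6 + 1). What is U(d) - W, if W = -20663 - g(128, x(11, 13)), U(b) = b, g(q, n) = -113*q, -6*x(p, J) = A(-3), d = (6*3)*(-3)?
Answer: 6145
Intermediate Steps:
A(y) = 42 (A(y) = 6*7 = 42)
d = -54 (d = 18*(-3) = -54)
x(p, J) = -7 (x(p, J) = -1/6*42 = -7)
W = -6199 (W = -20663 - (-113)*128 = -20663 - 1*(-14464) = -20663 + 14464 = -6199)
U(d) - W = -54 - 1*(-6199) = -54 + 6199 = 6145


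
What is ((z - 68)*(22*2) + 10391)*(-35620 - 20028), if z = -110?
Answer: -142403232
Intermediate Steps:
((z - 68)*(22*2) + 10391)*(-35620 - 20028) = ((-110 - 68)*(22*2) + 10391)*(-35620 - 20028) = (-178*44 + 10391)*(-55648) = (-7832 + 10391)*(-55648) = 2559*(-55648) = -142403232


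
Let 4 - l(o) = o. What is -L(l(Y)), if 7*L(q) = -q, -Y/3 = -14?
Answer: -38/7 ≈ -5.4286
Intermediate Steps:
Y = 42 (Y = -3*(-14) = 42)
l(o) = 4 - o
L(q) = -q/7 (L(q) = (-q)/7 = -q/7)
-L(l(Y)) = -(-1)*(4 - 1*42)/7 = -(-1)*(4 - 42)/7 = -(-1)*(-38)/7 = -1*38/7 = -38/7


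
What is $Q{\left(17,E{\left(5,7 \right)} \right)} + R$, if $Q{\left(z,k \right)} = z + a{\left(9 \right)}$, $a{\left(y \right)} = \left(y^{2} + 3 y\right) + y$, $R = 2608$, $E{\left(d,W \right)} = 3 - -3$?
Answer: $2742$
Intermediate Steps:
$E{\left(d,W \right)} = 6$ ($E{\left(d,W \right)} = 3 + 3 = 6$)
$a{\left(y \right)} = y^{2} + 4 y$
$Q{\left(z,k \right)} = 117 + z$ ($Q{\left(z,k \right)} = z + 9 \left(4 + 9\right) = z + 9 \cdot 13 = z + 117 = 117 + z$)
$Q{\left(17,E{\left(5,7 \right)} \right)} + R = \left(117 + 17\right) + 2608 = 134 + 2608 = 2742$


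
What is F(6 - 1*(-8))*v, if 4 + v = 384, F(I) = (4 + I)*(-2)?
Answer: -13680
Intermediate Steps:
F(I) = -8 - 2*I
v = 380 (v = -4 + 384 = 380)
F(6 - 1*(-8))*v = (-8 - 2*(6 - 1*(-8)))*380 = (-8 - 2*(6 + 8))*380 = (-8 - 2*14)*380 = (-8 - 28)*380 = -36*380 = -13680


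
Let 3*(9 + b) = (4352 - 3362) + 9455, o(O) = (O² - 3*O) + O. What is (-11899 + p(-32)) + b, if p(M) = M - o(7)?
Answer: -25480/3 ≈ -8493.3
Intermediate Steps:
o(O) = O² - 2*O
b = 10418/3 (b = -9 + ((4352 - 3362) + 9455)/3 = -9 + (990 + 9455)/3 = -9 + (⅓)*10445 = -9 + 10445/3 = 10418/3 ≈ 3472.7)
p(M) = -35 + M (p(M) = M - 7*(-2 + 7) = M - 7*5 = M - 1*35 = M - 35 = -35 + M)
(-11899 + p(-32)) + b = (-11899 + (-35 - 32)) + 10418/3 = (-11899 - 67) + 10418/3 = -11966 + 10418/3 = -25480/3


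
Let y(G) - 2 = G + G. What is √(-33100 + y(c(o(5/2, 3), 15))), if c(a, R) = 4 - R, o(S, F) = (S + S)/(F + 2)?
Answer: 12*I*√230 ≈ 181.99*I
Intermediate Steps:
o(S, F) = 2*S/(2 + F) (o(S, F) = (2*S)/(2 + F) = 2*S/(2 + F))
y(G) = 2 + 2*G (y(G) = 2 + (G + G) = 2 + 2*G)
√(-33100 + y(c(o(5/2, 3), 15))) = √(-33100 + (2 + 2*(4 - 1*15))) = √(-33100 + (2 + 2*(4 - 15))) = √(-33100 + (2 + 2*(-11))) = √(-33100 + (2 - 22)) = √(-33100 - 20) = √(-33120) = 12*I*√230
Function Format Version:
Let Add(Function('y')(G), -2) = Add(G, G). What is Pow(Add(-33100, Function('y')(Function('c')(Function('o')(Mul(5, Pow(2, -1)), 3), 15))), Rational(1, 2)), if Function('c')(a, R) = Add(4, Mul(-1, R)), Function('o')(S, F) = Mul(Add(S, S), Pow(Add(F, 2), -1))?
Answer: Mul(12, I, Pow(230, Rational(1, 2))) ≈ Mul(181.99, I)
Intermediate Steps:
Function('o')(S, F) = Mul(2, S, Pow(Add(2, F), -1)) (Function('o')(S, F) = Mul(Mul(2, S), Pow(Add(2, F), -1)) = Mul(2, S, Pow(Add(2, F), -1)))
Function('y')(G) = Add(2, Mul(2, G)) (Function('y')(G) = Add(2, Add(G, G)) = Add(2, Mul(2, G)))
Pow(Add(-33100, Function('y')(Function('c')(Function('o')(Mul(5, Pow(2, -1)), 3), 15))), Rational(1, 2)) = Pow(Add(-33100, Add(2, Mul(2, Add(4, Mul(-1, 15))))), Rational(1, 2)) = Pow(Add(-33100, Add(2, Mul(2, Add(4, -15)))), Rational(1, 2)) = Pow(Add(-33100, Add(2, Mul(2, -11))), Rational(1, 2)) = Pow(Add(-33100, Add(2, -22)), Rational(1, 2)) = Pow(Add(-33100, -20), Rational(1, 2)) = Pow(-33120, Rational(1, 2)) = Mul(12, I, Pow(230, Rational(1, 2)))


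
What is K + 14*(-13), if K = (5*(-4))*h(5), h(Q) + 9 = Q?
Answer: -102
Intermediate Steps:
h(Q) = -9 + Q
K = 80 (K = (5*(-4))*(-9 + 5) = -20*(-4) = 80)
K + 14*(-13) = 80 + 14*(-13) = 80 - 182 = -102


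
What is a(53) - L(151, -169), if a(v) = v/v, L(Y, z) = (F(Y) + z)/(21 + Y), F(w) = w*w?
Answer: -5615/43 ≈ -130.58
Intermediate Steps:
F(w) = w²
L(Y, z) = (z + Y²)/(21 + Y) (L(Y, z) = (Y² + z)/(21 + Y) = (z + Y²)/(21 + Y))
a(v) = 1
a(53) - L(151, -169) = 1 - (-169 + 151²)/(21 + 151) = 1 - (-169 + 22801)/172 = 1 - 22632/172 = 1 - 1*5658/43 = 1 - 5658/43 = -5615/43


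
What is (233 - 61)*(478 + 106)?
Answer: 100448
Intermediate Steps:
(233 - 61)*(478 + 106) = 172*584 = 100448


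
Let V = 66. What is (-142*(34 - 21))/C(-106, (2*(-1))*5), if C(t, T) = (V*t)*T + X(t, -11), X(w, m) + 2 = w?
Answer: -923/34926 ≈ -0.026427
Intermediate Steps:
X(w, m) = -2 + w
C(t, T) = -2 + t + 66*T*t (C(t, T) = (66*t)*T + (-2 + t) = 66*T*t + (-2 + t) = -2 + t + 66*T*t)
(-142*(34 - 21))/C(-106, (2*(-1))*5) = (-142*(34 - 21))/(-2 - 106 + 66*((2*(-1))*5)*(-106)) = (-142*13)/(-2 - 106 + 66*(-2*5)*(-106)) = -1846/(-2 - 106 + 66*(-10)*(-106)) = -1846/(-2 - 106 + 69960) = -1846/69852 = -1846*1/69852 = -923/34926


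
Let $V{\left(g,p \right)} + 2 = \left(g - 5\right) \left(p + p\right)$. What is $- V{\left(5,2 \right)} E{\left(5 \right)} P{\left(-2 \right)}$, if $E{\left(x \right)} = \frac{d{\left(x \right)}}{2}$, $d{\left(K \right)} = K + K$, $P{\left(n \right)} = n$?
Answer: $-20$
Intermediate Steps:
$d{\left(K \right)} = 2 K$
$V{\left(g,p \right)} = -2 + 2 p \left(-5 + g\right)$ ($V{\left(g,p \right)} = -2 + \left(g - 5\right) \left(p + p\right) = -2 + \left(-5 + g\right) 2 p = -2 + 2 p \left(-5 + g\right)$)
$E{\left(x \right)} = x$ ($E{\left(x \right)} = \frac{2 x}{2} = 2 x \frac{1}{2} = x$)
$- V{\left(5,2 \right)} E{\left(5 \right)} P{\left(-2 \right)} = - \left(-2 - 20 + 2 \cdot 5 \cdot 2\right) 5 \left(-2\right) = - \left(-2 - 20 + 20\right) 5 \left(-2\right) = - \left(-2\right) 5 \left(-2\right) = - \left(-10\right) \left(-2\right) = \left(-1\right) 20 = -20$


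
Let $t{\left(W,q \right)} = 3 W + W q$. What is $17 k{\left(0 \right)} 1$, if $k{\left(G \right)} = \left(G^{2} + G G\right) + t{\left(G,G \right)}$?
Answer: $0$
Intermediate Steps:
$k{\left(G \right)} = 2 G^{2} + G \left(3 + G\right)$ ($k{\left(G \right)} = \left(G^{2} + G G\right) + G \left(3 + G\right) = \left(G^{2} + G^{2}\right) + G \left(3 + G\right) = 2 G^{2} + G \left(3 + G\right)$)
$17 k{\left(0 \right)} 1 = 17 \cdot 3 \cdot 0 \left(1 + 0\right) 1 = 17 \cdot 3 \cdot 0 \cdot 1 \cdot 1 = 17 \cdot 0 \cdot 1 = 0 \cdot 1 = 0$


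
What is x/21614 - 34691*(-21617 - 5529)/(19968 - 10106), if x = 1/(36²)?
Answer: 13189636194919523/138125909664 ≈ 95490.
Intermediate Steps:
x = 1/1296 ≈ 0.00077160
x/21614 - 34691*(-21617 - 5529)/(19968 - 10106) = (1/1296)/21614 - 34691*(-21617 - 5529)/(19968 - 10106) = (1/1296)*(1/21614) - 34691/(9862/(-27146)) = 1/28011744 - 34691/(9862*(-1/27146)) = 1/28011744 - 34691/(-4931/13573) = 1/28011744 - 34691*(-13573/4931) = 1/28011744 + 470860943/4931 = 13189636194919523/138125909664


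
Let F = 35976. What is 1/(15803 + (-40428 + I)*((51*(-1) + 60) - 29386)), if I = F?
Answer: 1/130802207 ≈ 7.6451e-9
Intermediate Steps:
I = 35976
1/(15803 + (-40428 + I)*((51*(-1) + 60) - 29386)) = 1/(15803 + (-40428 + 35976)*((51*(-1) + 60) - 29386)) = 1/(15803 - 4452*((-51 + 60) - 29386)) = 1/(15803 - 4452*(9 - 29386)) = 1/(15803 - 4452*(-29377)) = 1/(15803 + 130786404) = 1/130802207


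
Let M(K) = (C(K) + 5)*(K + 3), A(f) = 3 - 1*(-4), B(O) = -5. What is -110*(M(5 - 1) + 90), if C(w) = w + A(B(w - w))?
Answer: -22220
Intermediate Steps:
A(f) = 7 (A(f) = 3 + 4 = 7)
C(w) = 7 + w (C(w) = w + 7 = 7 + w)
M(K) = (3 + K)*(12 + K) (M(K) = ((7 + K) + 5)*(K + 3) = (12 + K)*(3 + K) = (3 + K)*(12 + K))
-110*(M(5 - 1) + 90) = -110*((36 + (5 - 1)² + 15*(5 - 1)) + 90) = -110*((36 + 4² + 15*4) + 90) = -110*((36 + 16 + 60) + 90) = -110*(112 + 90) = -110*202 = -22220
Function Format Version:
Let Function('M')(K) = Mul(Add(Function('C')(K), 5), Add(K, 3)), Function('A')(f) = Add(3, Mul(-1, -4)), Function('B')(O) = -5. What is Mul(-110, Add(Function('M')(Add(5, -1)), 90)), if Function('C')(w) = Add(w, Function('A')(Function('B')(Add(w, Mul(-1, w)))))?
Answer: -22220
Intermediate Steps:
Function('A')(f) = 7 (Function('A')(f) = Add(3, 4) = 7)
Function('C')(w) = Add(7, w) (Function('C')(w) = Add(w, 7) = Add(7, w))
Function('M')(K) = Mul(Add(3, K), Add(12, K)) (Function('M')(K) = Mul(Add(Add(7, K), 5), Add(K, 3)) = Mul(Add(12, K), Add(3, K)) = Mul(Add(3, K), Add(12, K)))
Mul(-110, Add(Function('M')(Add(5, -1)), 90)) = Mul(-110, Add(Add(36, Pow(Add(5, -1), 2), Mul(15, Add(5, -1))), 90)) = Mul(-110, Add(Add(36, Pow(4, 2), Mul(15, 4)), 90)) = Mul(-110, Add(Add(36, 16, 60), 90)) = Mul(-110, Add(112, 90)) = Mul(-110, 202) = -22220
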